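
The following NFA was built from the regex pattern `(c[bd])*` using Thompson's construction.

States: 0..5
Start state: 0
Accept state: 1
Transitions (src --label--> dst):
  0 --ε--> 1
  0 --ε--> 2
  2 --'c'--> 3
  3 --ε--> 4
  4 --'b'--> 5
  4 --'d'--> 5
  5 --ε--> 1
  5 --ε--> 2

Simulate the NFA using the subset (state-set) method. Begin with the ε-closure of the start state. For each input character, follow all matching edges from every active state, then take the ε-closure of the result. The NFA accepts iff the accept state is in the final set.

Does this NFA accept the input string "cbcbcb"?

start: ε-closure({0}) = {0,1,2}
'c' @ 1: {3,4}
'b' @ 2: {1,2,5}  [accepting]
'c' @ 3: {3,4}
'b' @ 4: {1,2,5}  [accepting]
'c' @ 5: {3,4}
'b' @ 6: {1,2,5}  [accepting]
after full input: {1,2,5}  (accept=1 in)

Answer: ACCEPT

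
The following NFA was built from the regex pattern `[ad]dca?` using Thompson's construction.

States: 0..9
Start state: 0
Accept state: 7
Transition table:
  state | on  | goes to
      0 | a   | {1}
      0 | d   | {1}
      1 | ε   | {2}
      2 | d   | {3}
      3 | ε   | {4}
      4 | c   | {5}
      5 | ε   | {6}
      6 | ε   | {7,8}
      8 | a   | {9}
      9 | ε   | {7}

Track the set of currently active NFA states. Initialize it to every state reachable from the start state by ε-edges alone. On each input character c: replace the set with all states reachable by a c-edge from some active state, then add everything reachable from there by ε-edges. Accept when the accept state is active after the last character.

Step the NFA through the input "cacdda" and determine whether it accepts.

start: ε-closure({0}) = {0}
'c' @ 1: {}  — dead — no transitions
rest 'acdda' ignored (set empty)
after full input: {}  (accept=7 not in)

Answer: REJECT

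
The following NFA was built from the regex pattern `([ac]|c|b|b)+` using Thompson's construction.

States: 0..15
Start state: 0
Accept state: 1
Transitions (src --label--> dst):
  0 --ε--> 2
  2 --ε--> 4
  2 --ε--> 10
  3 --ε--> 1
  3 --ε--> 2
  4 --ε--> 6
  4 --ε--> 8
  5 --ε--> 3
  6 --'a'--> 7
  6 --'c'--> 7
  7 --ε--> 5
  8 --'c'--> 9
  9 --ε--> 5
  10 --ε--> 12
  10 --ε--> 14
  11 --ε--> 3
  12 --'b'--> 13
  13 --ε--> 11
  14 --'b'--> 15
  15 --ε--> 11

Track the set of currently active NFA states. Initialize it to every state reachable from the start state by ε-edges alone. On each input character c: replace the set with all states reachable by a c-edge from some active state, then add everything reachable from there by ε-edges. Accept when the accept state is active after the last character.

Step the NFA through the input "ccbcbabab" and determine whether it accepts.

Answer: ACCEPT

Trace:
S₀ = ε-closure({0}) = {0,2,4,6,8,10,12,14}
'c' @ 1: {1,2,3,4,5,6,7,8,9,10,12,14}  [accepting]
'c' @ 2: {1,2,3,4,5,6,7,8,9,10,12,14}  [accepting]
'b' @ 3: {1,2,3,4,6,8,10,11,12,13,14,15}  [accepting]
'c' @ 4: {1,2,3,4,5,6,7,8,9,10,12,14}  [accepting]
'b' @ 5: {1,2,3,4,6,8,10,11,12,13,14,15}  [accepting]
'a' @ 6: {1,2,3,4,5,6,7,8,10,12,14}  [accepting]
'b' @ 7: {1,2,3,4,6,8,10,11,12,13,14,15}  [accepting]
'a' @ 8: {1,2,3,4,5,6,7,8,10,12,14}  [accepting]
'b' @ 9: {1,2,3,4,6,8,10,11,12,13,14,15}  [accepting]
final: {1,2,3,4,6,8,10,11,12,13,14,15}; accept 1 in set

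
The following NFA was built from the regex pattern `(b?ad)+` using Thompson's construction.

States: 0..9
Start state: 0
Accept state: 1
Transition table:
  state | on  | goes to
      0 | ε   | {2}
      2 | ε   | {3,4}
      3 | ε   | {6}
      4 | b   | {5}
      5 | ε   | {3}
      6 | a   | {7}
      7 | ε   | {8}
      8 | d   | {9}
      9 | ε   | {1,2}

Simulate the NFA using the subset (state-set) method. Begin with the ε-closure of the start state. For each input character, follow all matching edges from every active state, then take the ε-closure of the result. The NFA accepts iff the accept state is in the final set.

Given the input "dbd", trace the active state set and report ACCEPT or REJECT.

S₀ = ε-closure({0}) = {0,2,3,4,6}
'd' @ 1: {}  — dead — no transitions
rest 'bd' ignored (set empty)
after full input: {}  (accept=1 not in)

Answer: REJECT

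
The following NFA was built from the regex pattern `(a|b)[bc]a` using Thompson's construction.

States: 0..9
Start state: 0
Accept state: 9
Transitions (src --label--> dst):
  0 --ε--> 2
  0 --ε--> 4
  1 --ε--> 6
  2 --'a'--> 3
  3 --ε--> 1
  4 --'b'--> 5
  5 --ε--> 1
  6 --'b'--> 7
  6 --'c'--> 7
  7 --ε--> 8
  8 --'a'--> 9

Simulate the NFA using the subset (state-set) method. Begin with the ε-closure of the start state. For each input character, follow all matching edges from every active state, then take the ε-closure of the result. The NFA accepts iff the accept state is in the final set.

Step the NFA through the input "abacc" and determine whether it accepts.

Answer: REJECT

Trace:
S₀ = ε-closure({0}) = {0,2,4}
'a' @ 1: {1,3,6}
'b' @ 2: {7,8}
'a' @ 3: {9}  (accept∈set)
'c' @ 4: {}  — state set empty
rest 'c' ignored (set empty)
final: {}; accept 9 not in set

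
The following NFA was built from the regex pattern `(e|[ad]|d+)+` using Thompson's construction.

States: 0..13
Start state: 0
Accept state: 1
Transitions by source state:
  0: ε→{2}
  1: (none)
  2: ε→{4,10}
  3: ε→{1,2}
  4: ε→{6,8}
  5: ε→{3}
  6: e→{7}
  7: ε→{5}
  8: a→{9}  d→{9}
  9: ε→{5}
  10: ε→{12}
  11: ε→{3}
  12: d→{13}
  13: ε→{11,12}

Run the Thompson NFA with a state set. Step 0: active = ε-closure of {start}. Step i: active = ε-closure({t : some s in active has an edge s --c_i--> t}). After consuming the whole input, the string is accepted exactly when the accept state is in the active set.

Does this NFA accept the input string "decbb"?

start: ε-closure({0}) = {0,2,4,6,8,10,12}
'd' @ 1: {1,2,3,4,5,6,8,9,10,11,12,13}  (accept∈set)
'e' @ 2: {1,2,3,4,5,6,7,8,10,12}  (accept∈set)
'c' @ 3: {}  — state set empty
rest 'bb' ignored (set empty)
after full input: {}  (accept=1 not in)

Answer: REJECT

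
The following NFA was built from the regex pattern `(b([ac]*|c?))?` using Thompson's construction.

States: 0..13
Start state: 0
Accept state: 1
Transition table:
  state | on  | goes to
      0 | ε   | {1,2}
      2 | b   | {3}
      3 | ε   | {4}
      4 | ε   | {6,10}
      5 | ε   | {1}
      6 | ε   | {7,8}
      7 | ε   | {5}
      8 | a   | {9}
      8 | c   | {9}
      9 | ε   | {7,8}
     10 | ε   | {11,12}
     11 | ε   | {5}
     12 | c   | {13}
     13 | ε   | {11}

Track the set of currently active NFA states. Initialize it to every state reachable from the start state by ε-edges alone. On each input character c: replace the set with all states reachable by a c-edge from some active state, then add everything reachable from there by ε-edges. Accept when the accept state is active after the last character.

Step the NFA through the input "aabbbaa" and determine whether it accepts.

Answer: REJECT

Derivation:
S₀ = ε-closure({0}) = {0,1,2}
'a' @ 1: {}  — no active states
rest 'abbbaa' ignored (set empty)
end set {} — state 1 not in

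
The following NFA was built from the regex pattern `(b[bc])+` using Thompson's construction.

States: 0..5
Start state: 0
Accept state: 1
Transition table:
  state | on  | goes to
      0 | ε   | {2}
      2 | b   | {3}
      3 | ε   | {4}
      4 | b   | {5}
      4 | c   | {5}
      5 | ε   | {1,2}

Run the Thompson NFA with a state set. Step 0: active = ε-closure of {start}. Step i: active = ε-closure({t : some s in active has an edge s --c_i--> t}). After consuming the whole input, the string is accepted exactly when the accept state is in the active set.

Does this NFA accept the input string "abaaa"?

initial (ε-close {0}): {0,2}
'a' @ 1: {}  — dead — no transitions
rest 'baaa' ignored (set empty)
final: {}; accept 1 not in set

Answer: REJECT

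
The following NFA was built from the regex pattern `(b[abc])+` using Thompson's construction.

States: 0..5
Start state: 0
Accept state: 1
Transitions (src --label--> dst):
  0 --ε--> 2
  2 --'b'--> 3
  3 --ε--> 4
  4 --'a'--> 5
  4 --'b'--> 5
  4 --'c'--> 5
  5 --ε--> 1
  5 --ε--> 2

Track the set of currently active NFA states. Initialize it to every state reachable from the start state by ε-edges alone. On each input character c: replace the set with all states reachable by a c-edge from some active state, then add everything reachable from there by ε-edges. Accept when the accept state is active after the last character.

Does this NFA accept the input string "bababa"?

S₀ = ε-closure({0}) = {0,2}
'b' @ 1: {3,4}
'a' @ 2: {1,2,5}  [accepting]
'b' @ 3: {3,4}
'a' @ 4: {1,2,5}  [accepting]
'b' @ 5: {3,4}
'a' @ 6: {1,2,5}  [accepting]
after full input: {1,2,5}  (accept=1 in)

Answer: ACCEPT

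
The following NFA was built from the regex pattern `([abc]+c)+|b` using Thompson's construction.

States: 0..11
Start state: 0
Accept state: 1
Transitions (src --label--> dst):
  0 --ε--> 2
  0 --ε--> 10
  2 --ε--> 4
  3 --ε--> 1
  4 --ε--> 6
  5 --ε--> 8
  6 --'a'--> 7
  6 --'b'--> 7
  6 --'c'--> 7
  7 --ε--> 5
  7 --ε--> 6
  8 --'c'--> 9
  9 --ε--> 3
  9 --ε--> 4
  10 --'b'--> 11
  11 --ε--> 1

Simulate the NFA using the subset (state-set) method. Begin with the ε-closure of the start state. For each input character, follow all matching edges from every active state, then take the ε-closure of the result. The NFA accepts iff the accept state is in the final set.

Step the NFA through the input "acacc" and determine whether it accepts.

Answer: ACCEPT

Derivation:
initial (ε-close {0}): {0,2,4,6,10}
'a' @ 1: {5,6,7,8}
'c' @ 2: {1,3,4,5,6,7,8,9}  [accepting]
'a' @ 3: {5,6,7,8}
'c' @ 4: {1,3,4,5,6,7,8,9}  [accepting]
'c' @ 5: {1,3,4,5,6,7,8,9}  [accepting]
final: {1,3,4,5,6,7,8,9}; accept 1 in set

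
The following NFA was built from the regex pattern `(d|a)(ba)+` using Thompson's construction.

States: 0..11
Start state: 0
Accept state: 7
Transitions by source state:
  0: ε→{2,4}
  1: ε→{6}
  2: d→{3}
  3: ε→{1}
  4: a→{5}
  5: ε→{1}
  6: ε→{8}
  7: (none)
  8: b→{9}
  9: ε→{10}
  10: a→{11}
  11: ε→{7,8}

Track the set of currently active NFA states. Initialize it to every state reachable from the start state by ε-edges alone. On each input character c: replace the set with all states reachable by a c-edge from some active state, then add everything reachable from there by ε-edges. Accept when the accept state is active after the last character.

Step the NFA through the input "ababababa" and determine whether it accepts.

start: ε-closure({0}) = {0,2,4}
'a' @ 1: {1,5,6,8}
'b' @ 2: {9,10}
'a' @ 3: {7,8,11}  (accept∈set)
'b' @ 4: {9,10}
'a' @ 5: {7,8,11}  (accept∈set)
'b' @ 6: {9,10}
'a' @ 7: {7,8,11}  (accept∈set)
'b' @ 8: {9,10}
'a' @ 9: {7,8,11}  (accept∈set)
end set {7,8,11} — state 7 in

Answer: ACCEPT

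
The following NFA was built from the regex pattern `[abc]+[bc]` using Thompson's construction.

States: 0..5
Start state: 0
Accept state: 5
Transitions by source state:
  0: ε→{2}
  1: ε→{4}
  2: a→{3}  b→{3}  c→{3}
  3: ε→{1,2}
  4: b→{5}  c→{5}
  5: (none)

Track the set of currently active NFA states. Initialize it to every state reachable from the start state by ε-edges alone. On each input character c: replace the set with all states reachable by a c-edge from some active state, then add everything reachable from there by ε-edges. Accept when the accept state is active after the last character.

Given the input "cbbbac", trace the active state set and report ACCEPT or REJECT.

Answer: ACCEPT

Trace:
initial (ε-close {0}): {0,2}
'c' @ 1: {1,2,3,4}
'b' @ 2: {1,2,3,4,5}  ✓accept
'b' @ 3: {1,2,3,4,5}  ✓accept
'b' @ 4: {1,2,3,4,5}  ✓accept
'a' @ 5: {1,2,3,4}
'c' @ 6: {1,2,3,4,5}  ✓accept
end set {1,2,3,4,5} — state 5 in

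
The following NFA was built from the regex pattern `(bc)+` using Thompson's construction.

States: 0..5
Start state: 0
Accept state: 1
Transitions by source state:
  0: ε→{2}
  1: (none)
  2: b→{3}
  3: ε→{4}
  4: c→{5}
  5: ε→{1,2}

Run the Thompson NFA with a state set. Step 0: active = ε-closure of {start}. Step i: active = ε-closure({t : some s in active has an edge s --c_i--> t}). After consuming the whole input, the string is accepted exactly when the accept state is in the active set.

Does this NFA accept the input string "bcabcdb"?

S₀ = ε-closure({0}) = {0,2}
'b' @ 1: {3,4}
'c' @ 2: {1,2,5}  ✓accept
'a' @ 3: {}  — state set empty
rest 'bcdb' ignored (set empty)
final: {}; accept 1 not in set

Answer: REJECT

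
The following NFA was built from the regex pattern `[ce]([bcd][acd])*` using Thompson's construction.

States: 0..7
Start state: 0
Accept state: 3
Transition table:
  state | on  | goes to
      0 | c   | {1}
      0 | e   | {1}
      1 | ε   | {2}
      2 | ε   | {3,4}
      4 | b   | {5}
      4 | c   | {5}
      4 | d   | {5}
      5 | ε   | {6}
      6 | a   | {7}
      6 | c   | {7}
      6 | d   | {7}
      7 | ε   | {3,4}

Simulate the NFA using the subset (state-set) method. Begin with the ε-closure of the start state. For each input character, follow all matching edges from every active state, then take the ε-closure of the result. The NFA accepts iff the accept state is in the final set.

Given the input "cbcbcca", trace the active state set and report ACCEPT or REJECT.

initial (ε-close {0}): {0}
'c' @ 1: {1,2,3,4}  [accepting]
'b' @ 2: {5,6}
'c' @ 3: {3,4,7}  [accepting]
'b' @ 4: {5,6}
'c' @ 5: {3,4,7}  [accepting]
'c' @ 6: {5,6}
'a' @ 7: {3,4,7}  [accepting]
end set {3,4,7} — state 3 in

Answer: ACCEPT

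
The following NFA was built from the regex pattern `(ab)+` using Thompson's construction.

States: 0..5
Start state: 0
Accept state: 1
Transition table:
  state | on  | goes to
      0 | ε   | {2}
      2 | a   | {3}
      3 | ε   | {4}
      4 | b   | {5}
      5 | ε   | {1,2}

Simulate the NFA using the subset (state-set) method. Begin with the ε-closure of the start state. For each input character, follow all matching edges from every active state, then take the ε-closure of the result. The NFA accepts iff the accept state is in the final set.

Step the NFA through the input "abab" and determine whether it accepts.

start: ε-closure({0}) = {0,2}
'a' @ 1: {3,4}
'b' @ 2: {1,2,5}  ✓accept
'a' @ 3: {3,4}
'b' @ 4: {1,2,5}  ✓accept
final: {1,2,5}; accept 1 in set

Answer: ACCEPT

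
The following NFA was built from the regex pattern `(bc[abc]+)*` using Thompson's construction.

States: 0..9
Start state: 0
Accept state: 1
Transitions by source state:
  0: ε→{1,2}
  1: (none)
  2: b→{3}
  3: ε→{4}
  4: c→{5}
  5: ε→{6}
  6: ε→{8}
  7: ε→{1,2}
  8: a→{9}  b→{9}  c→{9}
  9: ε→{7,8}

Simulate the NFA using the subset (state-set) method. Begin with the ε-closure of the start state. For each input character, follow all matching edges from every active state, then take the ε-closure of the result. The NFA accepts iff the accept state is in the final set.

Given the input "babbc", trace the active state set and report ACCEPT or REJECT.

Answer: REJECT

Derivation:
S₀ = ε-closure({0}) = {0,1,2}
'b' @ 1: {3,4}
'a' @ 2: {}  — state set empty
rest 'bbc' ignored (set empty)
after full input: {}  (accept=1 not in)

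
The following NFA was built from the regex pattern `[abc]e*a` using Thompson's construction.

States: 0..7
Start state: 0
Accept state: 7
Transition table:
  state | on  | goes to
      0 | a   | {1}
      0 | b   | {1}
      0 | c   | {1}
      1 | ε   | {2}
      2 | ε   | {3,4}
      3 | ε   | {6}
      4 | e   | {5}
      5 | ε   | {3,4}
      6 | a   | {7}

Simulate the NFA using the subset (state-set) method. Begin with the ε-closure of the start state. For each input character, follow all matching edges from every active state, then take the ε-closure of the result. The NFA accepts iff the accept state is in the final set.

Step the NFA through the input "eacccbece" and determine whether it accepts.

S₀ = ε-closure({0}) = {0}
'e' @ 1: {}  — dead — no transitions
rest 'acccbece' ignored (set empty)
after full input: {}  (accept=7 not in)

Answer: REJECT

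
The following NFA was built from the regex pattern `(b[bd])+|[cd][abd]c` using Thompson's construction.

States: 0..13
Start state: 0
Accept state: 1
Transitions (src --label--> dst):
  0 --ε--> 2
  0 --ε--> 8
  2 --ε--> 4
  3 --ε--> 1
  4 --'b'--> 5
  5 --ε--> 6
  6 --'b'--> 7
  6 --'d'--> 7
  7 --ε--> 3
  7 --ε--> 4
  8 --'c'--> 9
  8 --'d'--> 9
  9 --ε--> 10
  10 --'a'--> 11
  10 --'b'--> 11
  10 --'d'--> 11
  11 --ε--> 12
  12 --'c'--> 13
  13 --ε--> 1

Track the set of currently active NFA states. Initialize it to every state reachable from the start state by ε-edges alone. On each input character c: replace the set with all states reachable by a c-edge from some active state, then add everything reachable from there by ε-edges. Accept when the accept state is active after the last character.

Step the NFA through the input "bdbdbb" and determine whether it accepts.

Answer: ACCEPT

Trace:
S₀ = ε-closure({0}) = {0,2,4,8}
'b' @ 1: {5,6}
'd' @ 2: {1,3,4,7}  [accepting]
'b' @ 3: {5,6}
'd' @ 4: {1,3,4,7}  [accepting]
'b' @ 5: {5,6}
'b' @ 6: {1,3,4,7}  [accepting]
final: {1,3,4,7}; accept 1 in set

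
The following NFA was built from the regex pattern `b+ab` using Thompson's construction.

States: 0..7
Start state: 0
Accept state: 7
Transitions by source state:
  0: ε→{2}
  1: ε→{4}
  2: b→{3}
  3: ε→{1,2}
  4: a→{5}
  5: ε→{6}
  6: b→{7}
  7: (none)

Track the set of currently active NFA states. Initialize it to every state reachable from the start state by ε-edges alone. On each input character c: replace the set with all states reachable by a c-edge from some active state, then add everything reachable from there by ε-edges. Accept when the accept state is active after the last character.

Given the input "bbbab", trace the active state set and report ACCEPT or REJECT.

Answer: ACCEPT

Steps:
start: ε-closure({0}) = {0,2}
'b' @ 1: {1,2,3,4}
'b' @ 2: {1,2,3,4}
'b' @ 3: {1,2,3,4}
'a' @ 4: {5,6}
'b' @ 5: {7}  (accept∈set)
end set {7} — state 7 in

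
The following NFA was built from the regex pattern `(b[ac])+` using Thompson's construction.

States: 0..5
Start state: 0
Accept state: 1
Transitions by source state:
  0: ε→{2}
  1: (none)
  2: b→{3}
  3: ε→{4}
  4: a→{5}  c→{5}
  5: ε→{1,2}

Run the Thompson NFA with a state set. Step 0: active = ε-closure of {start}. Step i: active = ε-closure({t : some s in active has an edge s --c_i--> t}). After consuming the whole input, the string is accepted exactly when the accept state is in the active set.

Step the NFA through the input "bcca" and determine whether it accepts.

Answer: REJECT

Derivation:
start: ε-closure({0}) = {0,2}
'b' @ 1: {3,4}
'c' @ 2: {1,2,5}  (accept∈set)
'c' @ 3: {}  — dead — no transitions
rest 'a' ignored (set empty)
final: {}; accept 1 not in set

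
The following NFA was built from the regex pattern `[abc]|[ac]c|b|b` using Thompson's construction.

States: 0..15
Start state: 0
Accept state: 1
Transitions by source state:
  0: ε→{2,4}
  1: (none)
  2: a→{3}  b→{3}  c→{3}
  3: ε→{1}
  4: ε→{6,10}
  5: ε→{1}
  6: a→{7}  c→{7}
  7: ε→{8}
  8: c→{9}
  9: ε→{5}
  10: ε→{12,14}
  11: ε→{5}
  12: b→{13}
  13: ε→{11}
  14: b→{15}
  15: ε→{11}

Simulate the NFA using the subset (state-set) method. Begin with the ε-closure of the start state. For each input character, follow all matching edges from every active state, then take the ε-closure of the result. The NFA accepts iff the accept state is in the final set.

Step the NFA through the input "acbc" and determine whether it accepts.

Answer: REJECT

Steps:
start: ε-closure({0}) = {0,2,4,6,10,12,14}
'a' @ 1: {1,3,7,8}  ✓accept
'c' @ 2: {1,5,9}  ✓accept
'b' @ 3: {}  — state set empty
rest 'c' ignored (set empty)
end set {} — state 1 not in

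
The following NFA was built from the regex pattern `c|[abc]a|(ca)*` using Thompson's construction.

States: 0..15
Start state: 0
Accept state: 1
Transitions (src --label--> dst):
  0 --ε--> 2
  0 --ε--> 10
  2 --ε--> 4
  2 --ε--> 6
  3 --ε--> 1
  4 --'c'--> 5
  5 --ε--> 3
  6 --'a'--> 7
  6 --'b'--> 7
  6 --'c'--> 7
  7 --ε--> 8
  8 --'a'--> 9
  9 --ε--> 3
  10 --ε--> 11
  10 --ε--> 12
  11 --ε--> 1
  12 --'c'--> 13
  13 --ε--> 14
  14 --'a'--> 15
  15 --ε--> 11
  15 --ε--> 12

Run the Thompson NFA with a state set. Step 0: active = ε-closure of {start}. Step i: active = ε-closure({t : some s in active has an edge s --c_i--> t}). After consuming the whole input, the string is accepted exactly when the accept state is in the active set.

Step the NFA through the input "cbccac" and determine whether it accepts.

Answer: REJECT

Steps:
start: ε-closure({0}) = {0,1,2,4,6,10,11,12}
'c' @ 1: {1,3,5,7,8,13,14}  [accepting]
'b' @ 2: {}  — dead — no transitions
rest 'ccac' ignored (set empty)
after full input: {}  (accept=1 not in)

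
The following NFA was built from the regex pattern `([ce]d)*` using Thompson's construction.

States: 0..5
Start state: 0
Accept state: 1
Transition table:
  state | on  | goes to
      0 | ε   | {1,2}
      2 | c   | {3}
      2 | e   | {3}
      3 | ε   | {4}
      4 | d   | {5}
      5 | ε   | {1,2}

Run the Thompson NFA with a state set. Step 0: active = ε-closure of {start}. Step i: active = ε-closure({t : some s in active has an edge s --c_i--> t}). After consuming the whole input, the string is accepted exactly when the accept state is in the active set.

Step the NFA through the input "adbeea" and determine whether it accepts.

S₀ = ε-closure({0}) = {0,1,2}
'a' @ 1: {}  — state set empty
rest 'dbeea' ignored (set empty)
after full input: {}  (accept=1 not in)

Answer: REJECT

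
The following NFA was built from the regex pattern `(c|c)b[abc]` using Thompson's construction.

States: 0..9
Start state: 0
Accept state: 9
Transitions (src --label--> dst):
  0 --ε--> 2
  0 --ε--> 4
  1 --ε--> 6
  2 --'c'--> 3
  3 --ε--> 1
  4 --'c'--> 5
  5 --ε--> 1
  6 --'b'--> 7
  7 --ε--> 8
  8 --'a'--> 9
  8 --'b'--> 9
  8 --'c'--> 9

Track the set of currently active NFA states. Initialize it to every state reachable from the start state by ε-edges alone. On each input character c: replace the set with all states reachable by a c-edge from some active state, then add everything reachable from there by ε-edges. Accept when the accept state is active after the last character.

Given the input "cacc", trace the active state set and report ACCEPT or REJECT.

initial (ε-close {0}): {0,2,4}
'c' @ 1: {1,3,5,6}
'a' @ 2: {}  — no active states
rest 'cc' ignored (set empty)
after full input: {}  (accept=9 not in)

Answer: REJECT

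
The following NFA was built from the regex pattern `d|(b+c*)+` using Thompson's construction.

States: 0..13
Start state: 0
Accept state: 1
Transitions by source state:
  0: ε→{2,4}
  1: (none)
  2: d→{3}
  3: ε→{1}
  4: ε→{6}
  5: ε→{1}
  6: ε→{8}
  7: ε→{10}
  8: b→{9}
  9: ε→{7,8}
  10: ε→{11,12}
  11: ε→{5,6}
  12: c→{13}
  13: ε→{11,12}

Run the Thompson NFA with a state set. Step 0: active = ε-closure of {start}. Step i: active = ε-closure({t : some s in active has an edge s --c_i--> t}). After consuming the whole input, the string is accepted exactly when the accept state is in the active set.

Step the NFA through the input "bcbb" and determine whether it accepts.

Answer: ACCEPT

Derivation:
S₀ = ε-closure({0}) = {0,2,4,6,8}
'b' @ 1: {1,5,6,7,8,9,10,11,12}  [accepting]
'c' @ 2: {1,5,6,8,11,12,13}  [accepting]
'b' @ 3: {1,5,6,7,8,9,10,11,12}  [accepting]
'b' @ 4: {1,5,6,7,8,9,10,11,12}  [accepting]
after full input: {1,5,6,7,8,9,10,11,12}  (accept=1 in)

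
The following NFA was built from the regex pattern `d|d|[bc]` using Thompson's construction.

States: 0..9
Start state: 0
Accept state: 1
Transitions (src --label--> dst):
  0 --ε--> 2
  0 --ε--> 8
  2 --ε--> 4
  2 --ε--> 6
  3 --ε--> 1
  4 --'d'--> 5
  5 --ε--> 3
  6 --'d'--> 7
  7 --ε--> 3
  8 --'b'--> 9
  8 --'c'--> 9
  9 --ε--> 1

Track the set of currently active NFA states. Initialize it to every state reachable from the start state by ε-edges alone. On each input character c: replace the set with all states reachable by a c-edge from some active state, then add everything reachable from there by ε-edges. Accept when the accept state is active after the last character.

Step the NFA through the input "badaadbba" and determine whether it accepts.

initial (ε-close {0}): {0,2,4,6,8}
'b' @ 1: {1,9}  [accepting]
'a' @ 2: {}  — dead — no transitions
rest 'daadbba' ignored (set empty)
final: {}; accept 1 not in set

Answer: REJECT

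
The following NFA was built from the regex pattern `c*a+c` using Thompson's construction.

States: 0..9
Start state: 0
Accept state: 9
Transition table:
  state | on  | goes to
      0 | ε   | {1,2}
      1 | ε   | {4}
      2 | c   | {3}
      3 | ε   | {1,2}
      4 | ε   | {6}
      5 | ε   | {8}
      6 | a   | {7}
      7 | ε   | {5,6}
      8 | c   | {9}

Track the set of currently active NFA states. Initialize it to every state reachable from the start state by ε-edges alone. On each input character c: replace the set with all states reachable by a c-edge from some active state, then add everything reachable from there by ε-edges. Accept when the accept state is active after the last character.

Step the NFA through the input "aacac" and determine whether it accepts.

Answer: REJECT

Steps:
S₀ = ε-closure({0}) = {0,1,2,4,6}
'a' @ 1: {5,6,7,8}
'a' @ 2: {5,6,7,8}
'c' @ 3: {9}  (accept∈set)
'a' @ 4: {}  — dead — no transitions
rest 'c' ignored (set empty)
after full input: {}  (accept=9 not in)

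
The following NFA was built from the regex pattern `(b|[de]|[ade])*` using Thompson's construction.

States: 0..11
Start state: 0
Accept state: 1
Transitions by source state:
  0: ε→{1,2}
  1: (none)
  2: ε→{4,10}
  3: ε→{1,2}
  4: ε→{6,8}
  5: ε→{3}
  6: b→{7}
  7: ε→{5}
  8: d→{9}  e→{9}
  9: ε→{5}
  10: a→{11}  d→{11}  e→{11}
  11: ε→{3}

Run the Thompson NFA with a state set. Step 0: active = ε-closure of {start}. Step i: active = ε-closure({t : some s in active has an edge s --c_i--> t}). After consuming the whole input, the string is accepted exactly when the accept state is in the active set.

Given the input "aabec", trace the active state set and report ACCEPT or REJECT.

Answer: REJECT

Steps:
start: ε-closure({0}) = {0,1,2,4,6,8,10}
'a' @ 1: {1,2,3,4,6,8,10,11}  [accepting]
'a' @ 2: {1,2,3,4,6,8,10,11}  [accepting]
'b' @ 3: {1,2,3,4,5,6,7,8,10}  [accepting]
'e' @ 4: {1,2,3,4,5,6,8,9,10,11}  [accepting]
'c' @ 5: {}  — state set empty
final: {}; accept 1 not in set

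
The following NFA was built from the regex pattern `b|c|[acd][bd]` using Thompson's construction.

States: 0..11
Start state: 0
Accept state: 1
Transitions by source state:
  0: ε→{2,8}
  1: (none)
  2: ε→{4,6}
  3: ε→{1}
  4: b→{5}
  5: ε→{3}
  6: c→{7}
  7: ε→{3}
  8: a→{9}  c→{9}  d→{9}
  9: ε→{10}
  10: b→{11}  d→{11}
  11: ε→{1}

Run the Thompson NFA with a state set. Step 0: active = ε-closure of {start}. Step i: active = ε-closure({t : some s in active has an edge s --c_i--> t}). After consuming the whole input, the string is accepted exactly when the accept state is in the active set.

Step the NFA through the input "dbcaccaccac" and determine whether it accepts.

Answer: REJECT

Derivation:
S₀ = ε-closure({0}) = {0,2,4,6,8}
'd' @ 1: {9,10}
'b' @ 2: {1,11}  [accepting]
'c' @ 3: {}  — no active states
rest 'accaccac' ignored (set empty)
after full input: {}  (accept=1 not in)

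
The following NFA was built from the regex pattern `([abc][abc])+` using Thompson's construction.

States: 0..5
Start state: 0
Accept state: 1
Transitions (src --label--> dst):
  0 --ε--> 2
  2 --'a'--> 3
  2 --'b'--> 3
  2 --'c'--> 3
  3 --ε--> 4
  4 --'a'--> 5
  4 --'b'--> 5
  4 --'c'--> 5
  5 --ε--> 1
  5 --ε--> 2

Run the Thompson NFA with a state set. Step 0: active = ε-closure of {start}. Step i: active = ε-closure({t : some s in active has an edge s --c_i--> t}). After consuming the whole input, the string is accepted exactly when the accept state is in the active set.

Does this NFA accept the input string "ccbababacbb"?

Answer: REJECT

Derivation:
S₀ = ε-closure({0}) = {0,2}
'c' @ 1: {3,4}
'c' @ 2: {1,2,5}  ✓accept
'b' @ 3: {3,4}
'a' @ 4: {1,2,5}  ✓accept
'b' @ 5: {3,4}
'a' @ 6: {1,2,5}  ✓accept
'b' @ 7: {3,4}
'a' @ 8: {1,2,5}  ✓accept
'c' @ 9: {3,4}
'b' @ 10: {1,2,5}  ✓accept
'b' @ 11: {3,4}
after full input: {3,4}  (accept=1 not in)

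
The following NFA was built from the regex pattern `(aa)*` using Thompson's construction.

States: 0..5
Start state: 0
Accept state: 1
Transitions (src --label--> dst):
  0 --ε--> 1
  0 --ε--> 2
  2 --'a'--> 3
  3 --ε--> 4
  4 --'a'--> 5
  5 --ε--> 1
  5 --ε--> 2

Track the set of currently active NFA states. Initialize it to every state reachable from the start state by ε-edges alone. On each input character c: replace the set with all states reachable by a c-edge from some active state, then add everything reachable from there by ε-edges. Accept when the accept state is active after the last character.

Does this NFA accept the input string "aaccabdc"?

S₀ = ε-closure({0}) = {0,1,2}
'a' @ 1: {3,4}
'a' @ 2: {1,2,5}  ✓accept
'c' @ 3: {}  — dead — no transitions
rest 'cabdc' ignored (set empty)
final: {}; accept 1 not in set

Answer: REJECT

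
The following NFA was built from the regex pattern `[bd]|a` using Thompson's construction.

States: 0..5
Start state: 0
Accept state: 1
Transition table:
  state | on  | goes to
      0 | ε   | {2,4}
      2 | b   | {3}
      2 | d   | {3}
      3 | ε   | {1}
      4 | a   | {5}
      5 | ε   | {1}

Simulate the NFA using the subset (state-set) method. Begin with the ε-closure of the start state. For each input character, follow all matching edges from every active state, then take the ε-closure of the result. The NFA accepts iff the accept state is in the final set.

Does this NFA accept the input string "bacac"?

S₀ = ε-closure({0}) = {0,2,4}
'b' @ 1: {1,3}  [accepting]
'a' @ 2: {}  — dead — no transitions
rest 'cac' ignored (set empty)
end set {} — state 1 not in

Answer: REJECT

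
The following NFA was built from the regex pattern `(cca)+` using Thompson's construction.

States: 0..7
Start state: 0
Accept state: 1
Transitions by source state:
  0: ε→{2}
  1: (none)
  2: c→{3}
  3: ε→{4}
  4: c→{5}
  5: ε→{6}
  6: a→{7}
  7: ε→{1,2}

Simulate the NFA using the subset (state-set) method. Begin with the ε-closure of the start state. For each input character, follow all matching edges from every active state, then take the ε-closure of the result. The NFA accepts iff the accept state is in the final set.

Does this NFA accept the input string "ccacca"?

Answer: ACCEPT

Trace:
start: ε-closure({0}) = {0,2}
'c' @ 1: {3,4}
'c' @ 2: {5,6}
'a' @ 3: {1,2,7}  [accepting]
'c' @ 4: {3,4}
'c' @ 5: {5,6}
'a' @ 6: {1,2,7}  [accepting]
final: {1,2,7}; accept 1 in set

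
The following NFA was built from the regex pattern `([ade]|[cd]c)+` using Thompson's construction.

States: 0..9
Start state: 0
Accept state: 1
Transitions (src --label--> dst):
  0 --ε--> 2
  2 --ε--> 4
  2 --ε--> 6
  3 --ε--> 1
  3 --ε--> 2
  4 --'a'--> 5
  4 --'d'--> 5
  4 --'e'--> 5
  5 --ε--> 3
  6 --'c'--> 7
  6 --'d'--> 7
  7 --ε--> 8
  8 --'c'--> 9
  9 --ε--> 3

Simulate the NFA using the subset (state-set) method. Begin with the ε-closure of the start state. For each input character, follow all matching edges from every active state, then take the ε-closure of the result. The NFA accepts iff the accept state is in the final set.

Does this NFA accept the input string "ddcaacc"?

Answer: ACCEPT

Derivation:
initial (ε-close {0}): {0,2,4,6}
'd' @ 1: {1,2,3,4,5,6,7,8}  (accept∈set)
'd' @ 2: {1,2,3,4,5,6,7,8}  (accept∈set)
'c' @ 3: {1,2,3,4,6,7,8,9}  (accept∈set)
'a' @ 4: {1,2,3,4,5,6}  (accept∈set)
'a' @ 5: {1,2,3,4,5,6}  (accept∈set)
'c' @ 6: {7,8}
'c' @ 7: {1,2,3,4,6,9}  (accept∈set)
after full input: {1,2,3,4,6,9}  (accept=1 in)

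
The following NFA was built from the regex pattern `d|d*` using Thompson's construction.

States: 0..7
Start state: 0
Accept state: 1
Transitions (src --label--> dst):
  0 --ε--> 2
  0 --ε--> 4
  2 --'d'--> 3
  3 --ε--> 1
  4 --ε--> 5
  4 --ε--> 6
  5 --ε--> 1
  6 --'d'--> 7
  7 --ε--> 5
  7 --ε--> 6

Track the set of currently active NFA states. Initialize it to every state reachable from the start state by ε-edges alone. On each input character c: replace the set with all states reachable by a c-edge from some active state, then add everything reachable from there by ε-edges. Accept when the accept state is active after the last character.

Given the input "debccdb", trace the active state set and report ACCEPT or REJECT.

initial (ε-close {0}): {0,1,2,4,5,6}
'd' @ 1: {1,3,5,6,7}  (accept∈set)
'e' @ 2: {}  — no active states
rest 'bccdb' ignored (set empty)
after full input: {}  (accept=1 not in)

Answer: REJECT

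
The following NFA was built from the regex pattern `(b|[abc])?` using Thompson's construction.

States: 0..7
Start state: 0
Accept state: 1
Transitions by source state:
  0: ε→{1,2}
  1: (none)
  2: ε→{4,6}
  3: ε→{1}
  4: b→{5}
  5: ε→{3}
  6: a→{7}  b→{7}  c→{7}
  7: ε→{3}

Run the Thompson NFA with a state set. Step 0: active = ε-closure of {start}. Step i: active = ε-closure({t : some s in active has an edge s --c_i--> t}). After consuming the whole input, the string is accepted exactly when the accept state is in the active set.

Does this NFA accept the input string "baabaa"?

initial (ε-close {0}): {0,1,2,4,6}
'b' @ 1: {1,3,5,7}  [accepting]
'a' @ 2: {}  — dead — no transitions
rest 'abaa' ignored (set empty)
final: {}; accept 1 not in set

Answer: REJECT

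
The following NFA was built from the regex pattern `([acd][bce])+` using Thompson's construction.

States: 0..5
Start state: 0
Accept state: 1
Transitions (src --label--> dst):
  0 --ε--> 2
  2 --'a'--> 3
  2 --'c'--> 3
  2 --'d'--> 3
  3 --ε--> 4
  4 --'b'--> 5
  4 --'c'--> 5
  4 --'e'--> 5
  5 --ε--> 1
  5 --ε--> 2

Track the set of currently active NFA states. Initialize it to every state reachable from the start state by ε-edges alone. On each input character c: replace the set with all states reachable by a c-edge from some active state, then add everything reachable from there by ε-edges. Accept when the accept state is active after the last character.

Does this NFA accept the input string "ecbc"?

S₀ = ε-closure({0}) = {0,2}
'e' @ 1: {}  — no active states
rest 'cbc' ignored (set empty)
after full input: {}  (accept=1 not in)

Answer: REJECT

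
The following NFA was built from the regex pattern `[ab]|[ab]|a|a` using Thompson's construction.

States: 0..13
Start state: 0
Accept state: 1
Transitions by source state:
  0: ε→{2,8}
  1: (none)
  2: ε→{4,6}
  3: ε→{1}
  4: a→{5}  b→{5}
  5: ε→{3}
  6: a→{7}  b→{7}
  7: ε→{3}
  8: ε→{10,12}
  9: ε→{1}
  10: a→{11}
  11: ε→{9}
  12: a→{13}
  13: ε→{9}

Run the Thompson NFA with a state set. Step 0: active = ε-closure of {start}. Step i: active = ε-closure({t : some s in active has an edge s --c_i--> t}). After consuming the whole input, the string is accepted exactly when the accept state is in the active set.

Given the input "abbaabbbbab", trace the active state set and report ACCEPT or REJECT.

start: ε-closure({0}) = {0,2,4,6,8,10,12}
'a' @ 1: {1,3,5,7,9,11,13}  ✓accept
'b' @ 2: {}  — dead — no transitions
rest 'baabbbbab' ignored (set empty)
final: {}; accept 1 not in set

Answer: REJECT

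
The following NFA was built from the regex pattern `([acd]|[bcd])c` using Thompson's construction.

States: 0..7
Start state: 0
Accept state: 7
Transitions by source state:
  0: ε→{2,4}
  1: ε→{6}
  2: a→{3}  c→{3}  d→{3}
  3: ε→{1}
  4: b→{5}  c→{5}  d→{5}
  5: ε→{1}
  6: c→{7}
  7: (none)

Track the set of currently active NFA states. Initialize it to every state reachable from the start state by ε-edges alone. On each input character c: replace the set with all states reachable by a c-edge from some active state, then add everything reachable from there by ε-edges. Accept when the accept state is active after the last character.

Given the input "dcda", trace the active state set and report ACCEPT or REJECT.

Answer: REJECT

Trace:
initial (ε-close {0}): {0,2,4}
'd' @ 1: {1,3,5,6}
'c' @ 2: {7}  [accepting]
'd' @ 3: {}  — dead — no transitions
rest 'a' ignored (set empty)
end set {} — state 7 not in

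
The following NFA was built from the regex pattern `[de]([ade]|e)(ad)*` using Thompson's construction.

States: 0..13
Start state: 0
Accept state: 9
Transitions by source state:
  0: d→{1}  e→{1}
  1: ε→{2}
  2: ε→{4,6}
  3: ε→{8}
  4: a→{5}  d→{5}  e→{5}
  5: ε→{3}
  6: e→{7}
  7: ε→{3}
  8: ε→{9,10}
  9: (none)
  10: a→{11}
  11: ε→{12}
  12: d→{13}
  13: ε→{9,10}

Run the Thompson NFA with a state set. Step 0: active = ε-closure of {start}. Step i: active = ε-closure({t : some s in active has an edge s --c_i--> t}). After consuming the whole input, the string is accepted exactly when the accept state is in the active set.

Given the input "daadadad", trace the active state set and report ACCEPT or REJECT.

Answer: ACCEPT

Derivation:
start: ε-closure({0}) = {0}
'd' @ 1: {1,2,4,6}
'a' @ 2: {3,5,8,9,10}  (accept∈set)
'a' @ 3: {11,12}
'd' @ 4: {9,10,13}  (accept∈set)
'a' @ 5: {11,12}
'd' @ 6: {9,10,13}  (accept∈set)
'a' @ 7: {11,12}
'd' @ 8: {9,10,13}  (accept∈set)
after full input: {9,10,13}  (accept=9 in)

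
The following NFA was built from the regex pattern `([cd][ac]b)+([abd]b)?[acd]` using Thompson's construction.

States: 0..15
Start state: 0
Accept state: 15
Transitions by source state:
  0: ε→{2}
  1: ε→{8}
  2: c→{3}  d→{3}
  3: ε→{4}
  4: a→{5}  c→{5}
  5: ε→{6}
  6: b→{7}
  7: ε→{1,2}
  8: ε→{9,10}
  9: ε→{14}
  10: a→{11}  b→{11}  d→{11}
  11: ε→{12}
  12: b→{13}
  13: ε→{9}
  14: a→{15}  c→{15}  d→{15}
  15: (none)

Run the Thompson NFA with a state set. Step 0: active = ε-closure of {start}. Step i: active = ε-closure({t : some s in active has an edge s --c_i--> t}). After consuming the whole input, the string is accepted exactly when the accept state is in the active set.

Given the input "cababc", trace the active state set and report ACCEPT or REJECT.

Answer: ACCEPT

Trace:
S₀ = ε-closure({0}) = {0,2}
'c' @ 1: {3,4}
'a' @ 2: {5,6}
'b' @ 3: {1,2,7,8,9,10,14}
'a' @ 4: {11,12,15}  [accepting]
'b' @ 5: {9,13,14}
'c' @ 6: {15}  [accepting]
end set {15} — state 15 in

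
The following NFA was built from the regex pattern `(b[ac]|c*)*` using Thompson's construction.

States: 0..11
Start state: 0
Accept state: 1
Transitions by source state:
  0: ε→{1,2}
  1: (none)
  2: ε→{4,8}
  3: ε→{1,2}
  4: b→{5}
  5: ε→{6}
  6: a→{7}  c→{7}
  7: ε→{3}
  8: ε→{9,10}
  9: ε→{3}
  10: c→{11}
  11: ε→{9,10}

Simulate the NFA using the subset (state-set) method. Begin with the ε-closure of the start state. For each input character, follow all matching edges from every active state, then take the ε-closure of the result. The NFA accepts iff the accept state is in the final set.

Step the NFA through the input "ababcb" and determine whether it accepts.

Answer: REJECT

Derivation:
initial (ε-close {0}): {0,1,2,3,4,8,9,10}
'a' @ 1: {}  — dead — no transitions
rest 'babcb' ignored (set empty)
after full input: {}  (accept=1 not in)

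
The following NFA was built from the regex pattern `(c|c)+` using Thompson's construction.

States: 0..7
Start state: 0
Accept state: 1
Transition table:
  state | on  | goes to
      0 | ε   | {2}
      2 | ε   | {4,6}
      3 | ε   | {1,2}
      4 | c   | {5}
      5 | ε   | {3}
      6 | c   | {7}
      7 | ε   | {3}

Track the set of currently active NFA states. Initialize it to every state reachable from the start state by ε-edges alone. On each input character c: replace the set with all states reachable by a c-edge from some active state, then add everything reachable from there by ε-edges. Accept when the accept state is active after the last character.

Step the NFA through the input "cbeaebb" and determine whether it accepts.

Answer: REJECT

Steps:
start: ε-closure({0}) = {0,2,4,6}
'c' @ 1: {1,2,3,4,5,6,7}  ✓accept
'b' @ 2: {}  — dead — no transitions
rest 'eaebb' ignored (set empty)
final: {}; accept 1 not in set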